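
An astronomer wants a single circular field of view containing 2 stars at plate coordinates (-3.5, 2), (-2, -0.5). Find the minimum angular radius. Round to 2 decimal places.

1.46

The smallest circle enclosing two points has them as diameter endpoints.
Centre = midpoint = (-2.75, 0.75); r² = |(-3.5, 2)−(-2, -0.5)|²/4 = 8.5/4 = 2.125.
r = √(2.125) ≈ 1.46.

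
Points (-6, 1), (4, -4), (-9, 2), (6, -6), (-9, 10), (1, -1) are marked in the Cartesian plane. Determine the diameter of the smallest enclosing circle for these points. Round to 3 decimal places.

The minimum enclosing circle of a finite set is fixed by two of the points (as a diameter) or three (as a circumcircle).
The farthest pair is (6, -6)–(-9, 10) with squared distance 481. The circle on this segment as diameter has centre (-1.5, 2) and r² = 481/4 = 120.25.
Check (-6, 1): distance² to centre = 21.25 ≤ 120.25, so it lies inside.
All remaining points lie in this disk, and no smaller disk contains both endpoints, so this is the minimum enclosing circle.
Diameter = 2r = 2√(120.25) ≈ 21.932.

21.932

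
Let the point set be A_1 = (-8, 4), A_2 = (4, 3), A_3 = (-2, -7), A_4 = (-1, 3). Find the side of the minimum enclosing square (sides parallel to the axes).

12

The bounding box has width 12 and height 11.
An axis-aligned square enclosing the set must have side ≥ max(width, height).
So the minimum side is max(12, 11) = 12.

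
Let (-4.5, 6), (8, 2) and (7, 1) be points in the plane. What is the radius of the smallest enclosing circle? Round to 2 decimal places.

Call the three points A, B, C in the order given.
Side lengths²: AB² = 172.25, AC² = 157.25, BC² = 2.
Since AB² = 172.25 ≥ 157.25 + 2 = 159.25, the angle opposite AB is not acute, so the smallest enclosing circle has AB as diameter.
Centre = midpoint of AB = (1.75, 4), r² = 172.25/4 = 43.0625.
r = √(43.0625) ≈ 6.56.

6.56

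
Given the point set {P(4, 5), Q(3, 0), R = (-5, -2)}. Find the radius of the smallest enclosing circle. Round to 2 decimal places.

5.70

Side lengths²: PQ² = 26, PR² = 130, QR² = 68.
Since PR² = 130 ≥ 68 + 26 = 94, the angle opposite PR is not acute, so the smallest enclosing circle has PR as diameter.
Centre = midpoint of PR = (-0.5, 1.5), r² = 130/4 = 32.5.
r = √(32.5) ≈ 5.70.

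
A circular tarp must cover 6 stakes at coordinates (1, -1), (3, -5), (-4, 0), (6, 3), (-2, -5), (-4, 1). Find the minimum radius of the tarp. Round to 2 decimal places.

The minimum enclosing circle is determined by three boundary points: (6, 3), (-2, -5), (-4, 1).
Their circumcentre is (1.5, -0.5) with r² = 32.5.
The farthest remaining point (-4, 0) is at distance² 30.5 ≤ 32.5.
r = √(32.5) ≈ 5.70.

5.70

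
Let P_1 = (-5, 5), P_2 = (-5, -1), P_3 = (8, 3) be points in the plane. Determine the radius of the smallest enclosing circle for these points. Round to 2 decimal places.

Side lengths²: P_1P_2² = 36, P_1P_3² = 173, P_2P_3² = 185.
Since P_2P_3² = 185 < 173 + 36 = 209, the triangle is acute, so the smallest enclosing circle is the circumcircle.
Circumcentre = (31/26, 2), r² = 32005/676.
r = √(32005/676) ≈ 6.88.

6.88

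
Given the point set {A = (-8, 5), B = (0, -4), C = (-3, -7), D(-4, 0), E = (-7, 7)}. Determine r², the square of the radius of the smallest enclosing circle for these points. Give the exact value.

The minimum enclosing circle of a finite set is fixed by two of the points (as a diameter) or three (as a circumcircle).
The farthest pair is C–E with squared distance 212. The circle on this segment as diameter has centre (-5, 0) and r² = 212/4 = 53.
Check A: distance² to centre = 34 ≤ 53, so it lies inside.
All remaining points lie in this disk, and no smaller disk contains both endpoints, so this is the minimum enclosing circle.

53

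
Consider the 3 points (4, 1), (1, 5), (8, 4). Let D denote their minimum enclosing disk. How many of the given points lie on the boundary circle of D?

3

Call the three points A, B, C in the order given.
Side lengths²: AB² = 25, AC² = 25, BC² = 50.
Since BC² = 50 ≥ 25 + 25 = 50, the angle opposite BC is not acute, so the smallest enclosing circle has BC as diameter.
Centre = midpoint of BC = (4.5, 4.5), r² = 50/4 = 12.5.
The points at distance exactly r from the centre are (4, 1), (1, 5), (8, 4) — 3 points.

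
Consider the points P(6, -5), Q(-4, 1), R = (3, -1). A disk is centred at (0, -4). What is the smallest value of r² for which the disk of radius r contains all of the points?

The required radius is the distance from (0, -4) to the farthest point.
Squared distances: 37, 41, 18.
Maximum is 41, attained at Q.

41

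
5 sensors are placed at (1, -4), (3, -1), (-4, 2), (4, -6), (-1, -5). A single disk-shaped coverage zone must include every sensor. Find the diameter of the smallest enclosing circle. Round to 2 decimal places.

The farthest pair is (-4, 2)–(4, -6) with squared distance 128. The circle on this segment as diameter has centre (0, -2) and r² = 128/4 = 32.
Check (1, -4): distance² to centre = 5 ≤ 32, so it lies inside.
All remaining points lie in this disk, and no smaller disk contains both endpoints, so this is the minimum enclosing circle.
Diameter = 2r = 2√32 ≈ 11.31.

11.31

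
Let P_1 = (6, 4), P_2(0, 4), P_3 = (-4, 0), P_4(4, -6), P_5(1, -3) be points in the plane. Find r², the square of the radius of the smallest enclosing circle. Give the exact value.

By Welzl's lemma the MEC is supported by two points (diametrically opposite) or three points (on a circumcircle).
The minimum enclosing circle is determined by three boundary points: P_1, P_3, P_4.
Their circumcentre is (45/23, -9/23) with r² = 18850/529.
The farthest remaining point P_2 is at distance² 12226/529 ≤ 18850/529.

18850/529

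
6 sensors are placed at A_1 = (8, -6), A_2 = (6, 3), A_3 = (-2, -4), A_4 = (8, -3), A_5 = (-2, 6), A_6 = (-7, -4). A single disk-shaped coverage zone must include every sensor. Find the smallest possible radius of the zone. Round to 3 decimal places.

A smallest enclosing disk is always determined by at most three of the input points on its boundary.
The minimum enclosing circle is determined by three boundary points: A_1, A_5, A_6.
Their circumcentre is (0.9375, -1.71875) with r² = 68.2080078125.
The farthest remaining point A_4 is at distance² 51.5205078125 ≤ 68.2080078125.
r = √(68.2080078125) ≈ 8.259.

8.259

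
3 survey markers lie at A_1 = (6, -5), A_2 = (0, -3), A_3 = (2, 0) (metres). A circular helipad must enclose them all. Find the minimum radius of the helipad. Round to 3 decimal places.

3.318

Side lengths²: A_1A_2² = 40, A_1A_3² = 41, A_2A_3² = 13.
Since A_1A_3² = 41 < 40 + 13 = 53, the triangle is acute, so the smallest enclosing circle is the circumcircle.
Circumcentre = (73/22, -67/22), r² = 2665/242.
r = √(2665/242) ≈ 3.318.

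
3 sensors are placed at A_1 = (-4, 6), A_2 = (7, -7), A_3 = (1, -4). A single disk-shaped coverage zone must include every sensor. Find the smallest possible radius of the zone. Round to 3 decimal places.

Side lengths²: A_1A_2² = 290, A_1A_3² = 125, A_2A_3² = 45.
Since A_1A_2² = 290 ≥ 125 + 45 = 170, the angle opposite A_1A_2 is not acute, so the smallest enclosing circle has A_1A_2 as diameter.
Centre = midpoint of A_1A_2 = (1.5, -0.5), r² = 290/4 = 72.5.
r = √(72.5) ≈ 8.515.

8.515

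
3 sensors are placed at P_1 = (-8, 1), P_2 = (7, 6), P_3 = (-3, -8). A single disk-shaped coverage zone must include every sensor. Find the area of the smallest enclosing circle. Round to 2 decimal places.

Side lengths²: P_1P_2² = 250, P_1P_3² = 106, P_2P_3² = 296.
Since P_2P_3² = 296 < 250 + 106 = 356, the triangle is acute, so the smallest enclosing circle is the circumcircle.
Circumcentre = (0.6875, -0.0625), r² = 76.6015625.
Area = π·r² = π·76.6015625 ≈ 240.65.

240.65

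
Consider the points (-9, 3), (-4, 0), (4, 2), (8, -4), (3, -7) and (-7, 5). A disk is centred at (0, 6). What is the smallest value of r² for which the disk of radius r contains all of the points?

The required radius is the distance from (0, 6) to the farthest point.
Squared distances: 90, 52, 32, 164, 178, 50.
Maximum is 178, attained at (3, -7).

178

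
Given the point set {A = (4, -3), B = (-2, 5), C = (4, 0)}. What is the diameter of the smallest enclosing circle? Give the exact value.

Side lengths²: AB² = 100, AC² = 9, BC² = 61.
Since AB² = 100 ≥ 61 + 9 = 70, the angle opposite AB is not acute, so the smallest enclosing circle has AB as diameter.
Centre = midpoint of AB = (1, 1), r² = 100/4 = 25.
Diameter = 2r = 2√25 = 10.

10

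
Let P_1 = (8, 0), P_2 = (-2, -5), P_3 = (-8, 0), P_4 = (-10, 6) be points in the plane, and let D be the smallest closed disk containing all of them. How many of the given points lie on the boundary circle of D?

A smallest enclosing disk is always determined by at most three of the input points on its boundary.
The farthest pair is P_1–P_4 with squared distance 360. The circle on this segment as diameter has centre (-1, 3) and r² = 360/4 = 90.
Check P_2: distance² to centre = 65 ≤ 90, so it lies inside.
All remaining points lie in this disk, and no smaller disk contains both endpoints, so this is the minimum enclosing circle.
The points at distance exactly r from the centre are P_1, P_4 — 2 points.

2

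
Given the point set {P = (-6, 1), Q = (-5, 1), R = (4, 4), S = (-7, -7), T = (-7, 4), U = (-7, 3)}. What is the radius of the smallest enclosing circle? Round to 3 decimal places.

By Welzl's lemma the MEC is supported by two points (diametrically opposite) or three points (on a circumcircle).
The farthest pair is R–S with squared distance 242. The circle on this segment as diameter has centre (-1.5, -1.5) and r² = 242/4 = 60.5.
Check P: distance² to centre = 26.5 ≤ 60.5, so it lies inside.
All remaining points lie in this disk, and no smaller disk contains both endpoints, so this is the minimum enclosing circle.
r = √(60.5) ≈ 7.778.

7.778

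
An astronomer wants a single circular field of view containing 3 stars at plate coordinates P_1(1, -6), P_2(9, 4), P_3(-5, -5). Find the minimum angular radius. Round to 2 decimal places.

Side lengths²: P_1P_2² = 164, P_1P_3² = 37, P_2P_3² = 277.
Since P_2P_3² = 277 ≥ 164 + 37 = 201, the angle opposite P_2P_3 is not acute, so the smallest enclosing circle has P_2P_3 as diameter.
Centre = midpoint of P_2P_3 = (2, -0.5), r² = 277/4 = 69.25.
r = √(69.25) ≈ 8.32.

8.32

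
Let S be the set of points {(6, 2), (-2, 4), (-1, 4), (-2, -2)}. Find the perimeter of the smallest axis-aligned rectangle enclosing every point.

Width = max x − min x = 6 − (-2) = 8.
Height = max y − min y = 4 − (-2) = 6.
Perimeter = 2(8 + 6) = 28.

28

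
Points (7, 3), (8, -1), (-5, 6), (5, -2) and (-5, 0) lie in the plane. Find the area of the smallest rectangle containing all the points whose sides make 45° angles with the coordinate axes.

In coordinates u = x + y, v = x − y the rectangle is axis-aligned; the map (x,y)→(u,v) scales areas by 2.
u-values: 10, 7, 1, 3, -5; range = 10 − (-5) = 15.
v-values: 4, 9, -11, 7, -5; range = 9 − (-11) = 20.
Area = (15 × 20) / 2 = 150.

150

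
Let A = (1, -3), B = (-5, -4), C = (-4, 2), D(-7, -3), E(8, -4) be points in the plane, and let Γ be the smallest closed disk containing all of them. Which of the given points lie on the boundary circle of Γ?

The farthest pair is D–E with squared distance 226. The circle on this segment as diameter has centre (0.5, -3.5) and r² = 226/4 = 56.5.
Check A: distance² to centre = 0.5 ≤ 56.5, so it lies inside.
All remaining points lie in this disk, and no smaller disk contains both endpoints, so this is the minimum enclosing circle.
The points at distance exactly r from the centre are D, E — 2 points.

D, E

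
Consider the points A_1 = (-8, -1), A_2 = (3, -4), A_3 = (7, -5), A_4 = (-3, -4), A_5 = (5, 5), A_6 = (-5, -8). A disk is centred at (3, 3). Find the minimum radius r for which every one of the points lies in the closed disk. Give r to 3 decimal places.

The required radius is the distance from (3, 3) to the farthest point.
Squared distances: 137, 49, 80, 85, 8, 185.
Maximum is 185, attained at A_6.
r = √185 ≈ 13.601.

13.601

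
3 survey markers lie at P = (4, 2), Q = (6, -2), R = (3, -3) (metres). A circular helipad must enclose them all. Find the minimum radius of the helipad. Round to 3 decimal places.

2.575

Side lengths²: PQ² = 20, PR² = 26, QR² = 10.
Since PR² = 26 < 20 + 10 = 30, the triangle is acute, so the smallest enclosing circle is the circumcircle.
Circumcentre = (27/7, -4/7), r² = 325/49.
r = √(325/49) ≈ 2.575.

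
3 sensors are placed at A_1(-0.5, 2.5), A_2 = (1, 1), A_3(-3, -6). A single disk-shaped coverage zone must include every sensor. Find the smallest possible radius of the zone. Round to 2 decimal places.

Side lengths²: A_1A_2² = 4.5, A_1A_3² = 78.5, A_2A_3² = 65.
Since A_1A_3² = 78.5 ≥ 65 + 4.5 = 69.5, the angle opposite A_1A_3 is not acute, so the smallest enclosing circle has A_1A_3 as diameter.
Centre = midpoint of A_1A_3 = (-1.75, -1.75), r² = 78.5/4 = 19.625.
r = √(19.625) ≈ 4.43.

4.43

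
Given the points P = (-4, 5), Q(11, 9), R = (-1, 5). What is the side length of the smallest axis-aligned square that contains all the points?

The bounding box has width 15 and height 4.
An axis-aligned square enclosing the set must have side ≥ max(width, height).
So the minimum side is max(15, 4) = 15.

15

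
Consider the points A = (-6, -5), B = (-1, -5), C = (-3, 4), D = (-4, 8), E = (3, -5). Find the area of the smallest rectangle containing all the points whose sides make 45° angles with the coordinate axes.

150

In coordinates u = x + y, v = x − y the rectangle is axis-aligned; the map (x,y)→(u,v) scales areas by 2.
u-values: -11, -6, 1, 4, -2; range = 4 − (-11) = 15.
v-values: -1, 4, -7, -12, 8; range = 8 − (-12) = 20.
Area = (15 × 20) / 2 = 150.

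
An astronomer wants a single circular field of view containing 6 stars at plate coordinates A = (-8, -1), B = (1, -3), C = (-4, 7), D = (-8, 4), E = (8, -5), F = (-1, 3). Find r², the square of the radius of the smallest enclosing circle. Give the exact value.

84.25

By Welzl's lemma the MEC is supported by two points (diametrically opposite) or three points (on a circumcircle).
The farthest pair is D–E with squared distance 337. The circle on this segment as diameter has centre (0, -0.5) and r² = 337/4 = 84.25.
Check A: distance² to centre = 64.25 ≤ 84.25, so it lies inside.
All remaining points lie in this disk, and no smaller disk contains both endpoints, so this is the minimum enclosing circle.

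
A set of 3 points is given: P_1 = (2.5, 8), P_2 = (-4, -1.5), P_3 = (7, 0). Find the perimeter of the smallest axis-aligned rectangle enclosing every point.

41

Width = max x − min x = 7 − (-4) = 11.
Height = max y − min y = 8 − (-1.5) = 9.5.
Perimeter = 2(11 + 9.5) = 41.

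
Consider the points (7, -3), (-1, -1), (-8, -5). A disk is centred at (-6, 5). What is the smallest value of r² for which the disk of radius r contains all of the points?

233

The required radius is the distance from (-6, 5) to the farthest point.
Squared distances: 233, 61, 104.
Maximum is 233, attained at (7, -3).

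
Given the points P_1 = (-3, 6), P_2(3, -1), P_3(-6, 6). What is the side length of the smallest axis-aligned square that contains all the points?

The bounding box has width 9 and height 7.
An axis-aligned square enclosing the set must have side ≥ max(width, height).
So the minimum side is max(9, 7) = 9.

9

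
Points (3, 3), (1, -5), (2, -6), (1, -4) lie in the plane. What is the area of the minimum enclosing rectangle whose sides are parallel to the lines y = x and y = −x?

In coordinates u = x + y, v = x − y the rectangle is axis-aligned; the map (x,y)→(u,v) scales areas by 2.
u-values: 6, -4, -4, -3; range = 6 − (-4) = 10.
v-values: 0, 6, 8, 5; range = 8 − 0 = 8.
Area = (10 × 8) / 2 = 40.

40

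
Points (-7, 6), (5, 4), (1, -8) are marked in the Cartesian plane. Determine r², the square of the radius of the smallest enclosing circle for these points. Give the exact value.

Call the three points A, B, C in the order given.
Side lengths²: AB² = 148, AC² = 260, BC² = 160.
Since AC² = 260 < 160 + 148 = 308, the triangle is acute, so the smallest enclosing circle is the circumcircle.
Circumcentre = (-36/19, -7/19), r² = 24050/361.

24050/361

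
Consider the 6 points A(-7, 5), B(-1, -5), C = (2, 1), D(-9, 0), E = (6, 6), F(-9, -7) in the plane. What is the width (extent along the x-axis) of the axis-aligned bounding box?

15

max x = 6, min x = -9, so width = 15.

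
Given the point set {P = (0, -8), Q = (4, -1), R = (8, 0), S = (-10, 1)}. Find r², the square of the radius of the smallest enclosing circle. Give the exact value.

81.25

The minimum enclosing circle of a finite set is fixed by two of the points (as a diameter) or three (as a circumcircle).
The farthest pair is R–S with squared distance 325. The circle on this segment as diameter has centre (-1, 0.5) and r² = 325/4 = 81.25.
Check P: distance² to centre = 73.25 ≤ 81.25, so it lies inside.
All remaining points lie in this disk, and no smaller disk contains both endpoints, so this is the minimum enclosing circle.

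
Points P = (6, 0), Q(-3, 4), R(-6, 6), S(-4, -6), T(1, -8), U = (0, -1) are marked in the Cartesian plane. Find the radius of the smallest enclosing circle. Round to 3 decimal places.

The minimum enclosing circle is determined by three boundary points: P, R, T.
Their circumcentre is (-11/6, -2/3) with r² = 2225/36.
The farthest remaining point S is at distance² 1193/36 ≤ 2225/36.
r = √(2225/36) ≈ 7.862.

7.862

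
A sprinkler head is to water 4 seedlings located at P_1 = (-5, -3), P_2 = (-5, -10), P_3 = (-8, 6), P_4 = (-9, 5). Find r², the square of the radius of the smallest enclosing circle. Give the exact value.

By Welzl's lemma the MEC is supported by two points (diametrically opposite) or three points (on a circumcircle).
The farthest pair is P_2–P_3 with squared distance 265. The circle on this segment as diameter has centre (-6.5, -2) and r² = 265/4 = 66.25.
Check P_1: distance² to centre = 3.25 ≤ 66.25, so it lies inside.
All remaining points lie in this disk, and no smaller disk contains both endpoints, so this is the minimum enclosing circle.

66.25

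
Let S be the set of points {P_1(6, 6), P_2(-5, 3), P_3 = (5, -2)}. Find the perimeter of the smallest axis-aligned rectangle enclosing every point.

38

Width = max x − min x = 6 − (-5) = 11.
Height = max y − min y = 6 − (-2) = 8.
Perimeter = 2(11 + 8) = 38.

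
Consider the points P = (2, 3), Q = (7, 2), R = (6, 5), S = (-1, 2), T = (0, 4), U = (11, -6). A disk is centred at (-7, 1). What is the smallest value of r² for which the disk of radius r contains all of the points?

373

The required radius is the distance from (-7, 1) to the farthest point.
Squared distances: 85, 197, 185, 37, 58, 373.
Maximum is 373, attained at U.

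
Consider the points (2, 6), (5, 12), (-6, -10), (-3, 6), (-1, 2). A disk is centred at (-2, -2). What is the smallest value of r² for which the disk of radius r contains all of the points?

The required radius is the distance from (-2, -2) to the farthest point.
Squared distances: 80, 245, 80, 65, 17.
Maximum is 245, attained at (5, 12).

245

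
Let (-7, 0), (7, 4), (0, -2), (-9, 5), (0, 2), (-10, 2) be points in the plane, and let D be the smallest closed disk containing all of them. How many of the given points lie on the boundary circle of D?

2

The farthest pair is (7, 4)–(-10, 2) with squared distance 293. The circle on this segment as diameter has centre (-1.5, 3) and r² = 293/4 = 73.25.
Check (-7, 0): distance² to centre = 39.25 ≤ 73.25, so it lies inside.
All remaining points lie in this disk, and no smaller disk contains both endpoints, so this is the minimum enclosing circle.
The points at distance exactly r from the centre are (7, 4), (-10, 2) — 2 points.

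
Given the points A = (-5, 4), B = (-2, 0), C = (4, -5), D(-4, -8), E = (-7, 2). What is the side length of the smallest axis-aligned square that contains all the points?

12

The bounding box has width 11 and height 12.
An axis-aligned square enclosing the set must have side ≥ max(width, height).
So the minimum side is max(11, 12) = 12.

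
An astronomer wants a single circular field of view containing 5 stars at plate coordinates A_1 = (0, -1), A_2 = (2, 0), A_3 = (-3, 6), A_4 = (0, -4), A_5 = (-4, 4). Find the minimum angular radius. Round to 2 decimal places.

5.22

The farthest pair is A_3–A_4 with squared distance 109. The circle on this segment as diameter has centre (-1.5, 1) and r² = 109/4 = 27.25.
Check A_1: distance² to centre = 6.25 ≤ 27.25, so it lies inside.
All remaining points lie in this disk, and no smaller disk contains both endpoints, so this is the minimum enclosing circle.
r = √(27.25) ≈ 5.22.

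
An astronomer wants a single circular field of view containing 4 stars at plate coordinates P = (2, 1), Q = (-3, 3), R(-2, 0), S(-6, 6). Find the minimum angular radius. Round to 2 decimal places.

4.72

The farthest pair is P–S with squared distance 89. The circle on this segment as diameter has centre (-2, 3.5) and r² = 89/4 = 22.25.
Check Q: distance² to centre = 1.25 ≤ 22.25, so it lies inside.
All remaining points lie in this disk, and no smaller disk contains both endpoints, so this is the minimum enclosing circle.
r = √(22.25) ≈ 4.72.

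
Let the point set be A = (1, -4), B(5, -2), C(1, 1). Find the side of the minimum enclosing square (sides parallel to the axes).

The bounding box has width 4 and height 5.
An axis-aligned square enclosing the set must have side ≥ max(width, height).
So the minimum side is max(4, 5) = 5.

5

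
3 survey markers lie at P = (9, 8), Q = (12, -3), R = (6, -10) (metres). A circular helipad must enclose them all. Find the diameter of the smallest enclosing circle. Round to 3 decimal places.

Side lengths²: PQ² = 130, PR² = 333, QR² = 85.
Since PR² = 333 ≥ 130 + 85 = 215, the angle opposite PR is not acute, so the smallest enclosing circle has PR as diameter.
Centre = midpoint of PR = (7.5, -1), r² = 333/4 = 83.25.
Diameter = 2r = 2√(83.25) ≈ 18.248.

18.248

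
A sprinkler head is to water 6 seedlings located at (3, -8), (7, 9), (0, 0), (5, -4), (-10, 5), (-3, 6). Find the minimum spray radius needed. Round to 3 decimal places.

The minimum enclosing circle is determined by three boundary points: (3, -8), (7, 9), (-10, 5).
Their circumcentre is (-11/42, 73/42) with r² = 93025/882.
The farthest remaining point (5, -4) is at distance² 53461/882 ≤ 93025/882.
r = √(93025/882) ≈ 10.270.

10.270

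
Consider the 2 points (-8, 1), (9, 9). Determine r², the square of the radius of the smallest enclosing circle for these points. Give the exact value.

The smallest circle enclosing two points has them as diameter endpoints.
Centre = midpoint = (0.5, 5); r² = |(-8, 1)−(9, 9)|²/4 = 353/4 = 88.25.

88.25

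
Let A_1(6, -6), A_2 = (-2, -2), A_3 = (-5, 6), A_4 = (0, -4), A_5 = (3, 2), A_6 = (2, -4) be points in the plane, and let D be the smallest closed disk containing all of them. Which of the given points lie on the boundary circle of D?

A_1, A_3

The minimum enclosing circle of a finite set is fixed by two of the points (as a diameter) or three (as a circumcircle).
The farthest pair is A_1–A_3 with squared distance 265. The circle on this segment as diameter has centre (0.5, 0) and r² = 265/4 = 66.25.
Check A_2: distance² to centre = 10.25 ≤ 66.25, so it lies inside.
All remaining points lie in this disk, and no smaller disk contains both endpoints, so this is the minimum enclosing circle.
The points at distance exactly r from the centre are A_1, A_3 — 2 points.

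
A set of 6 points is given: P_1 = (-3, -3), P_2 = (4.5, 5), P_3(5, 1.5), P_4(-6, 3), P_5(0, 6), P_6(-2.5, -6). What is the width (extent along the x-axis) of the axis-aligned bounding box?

max x = 5, min x = -6, so width = 11.

11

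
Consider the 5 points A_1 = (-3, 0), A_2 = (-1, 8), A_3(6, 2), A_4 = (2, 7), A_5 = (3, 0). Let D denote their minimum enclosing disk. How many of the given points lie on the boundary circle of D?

The minimum enclosing circle is determined by three boundary points: A_1, A_2, A_3.
Their circumcentre is (1, 3.25) with r² = 26.5625.
The farthest remaining point A_4 is at distance² 15.0625 ≤ 26.5625.
The points at distance exactly r from the centre are A_1, A_2, A_3 — 3 points.

3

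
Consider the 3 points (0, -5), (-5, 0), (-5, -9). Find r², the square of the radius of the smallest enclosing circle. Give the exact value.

Call the three points A, B, C in the order given.
Side lengths²: AB² = 50, AC² = 41, BC² = 81.
Since BC² = 81 < 50 + 41 = 91, the triangle is acute, so the smallest enclosing circle is the circumcircle.
Circumcentre = (-4.5, -4.5), r² = 20.5.

20.5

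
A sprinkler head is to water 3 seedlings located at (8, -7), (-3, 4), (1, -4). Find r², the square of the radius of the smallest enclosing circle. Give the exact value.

Call the three points A, B, C in the order given.
Side lengths²: AB² = 242, AC² = 58, BC² = 80.
Since AB² = 242 ≥ 80 + 58 = 138, the angle opposite AB is not acute, so the smallest enclosing circle has AB as diameter.
Centre = midpoint of AB = (2.5, -1.5), r² = 242/4 = 60.5.

60.5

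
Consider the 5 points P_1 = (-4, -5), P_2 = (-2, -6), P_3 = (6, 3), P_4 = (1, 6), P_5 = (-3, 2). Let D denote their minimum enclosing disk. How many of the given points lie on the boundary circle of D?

3

A smallest enclosing disk is always determined by at most three of the input points on its boundary.
The minimum enclosing circle is determined by three boundary points: P_1, P_3, P_4.
Their circumcentre is (19/35, -3/7) with r² = 50881/1225.
The farthest remaining point P_2 is at distance² 45946/1225 ≤ 50881/1225.
The points at distance exactly r from the centre are P_1, P_3, P_4 — 3 points.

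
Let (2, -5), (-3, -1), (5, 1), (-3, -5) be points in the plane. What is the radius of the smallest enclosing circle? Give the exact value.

A smallest enclosing disk is always determined by at most three of the input points on its boundary.
The farthest pair is (5, 1)–(-3, -5) with squared distance 100. The circle on this segment as diameter has centre (1, -2) and r² = 100/4 = 25.
Check (2, -5): distance² to centre = 10 ≤ 25, so it lies inside.
All remaining points lie in this disk, and no smaller disk contains both endpoints, so this is the minimum enclosing circle.
r = √25 = 5.

5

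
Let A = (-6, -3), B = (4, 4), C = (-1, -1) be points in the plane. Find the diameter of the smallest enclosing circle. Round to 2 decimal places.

Side lengths²: AB² = 149, AC² = 29, BC² = 50.
Since AB² = 149 ≥ 50 + 29 = 79, the angle opposite AB is not acute, so the smallest enclosing circle has AB as diameter.
Centre = midpoint of AB = (-1, 0.5), r² = 149/4 = 37.25.
Diameter = 2r = 2√(37.25) ≈ 12.21.

12.21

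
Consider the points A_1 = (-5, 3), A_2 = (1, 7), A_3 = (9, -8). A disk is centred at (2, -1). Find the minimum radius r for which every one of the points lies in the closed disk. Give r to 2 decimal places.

9.90

The required radius is the distance from (2, -1) to the farthest point.
Squared distances: 65, 65, 98.
Maximum is 98, attained at A_3.
r = √98 ≈ 9.90.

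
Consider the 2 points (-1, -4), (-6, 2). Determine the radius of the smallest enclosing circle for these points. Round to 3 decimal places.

The smallest circle enclosing two points has them as diameter endpoints.
Centre = midpoint = (-3.5, -1); r² = |(-1, -4)−(-6, 2)|²/4 = 61/4 = 15.25.
r = √(15.25) ≈ 3.905.

3.905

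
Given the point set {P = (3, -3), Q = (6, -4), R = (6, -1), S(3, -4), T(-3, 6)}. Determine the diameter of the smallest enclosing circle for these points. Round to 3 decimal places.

13.454

By Welzl's lemma the MEC is supported by two points (diametrically opposite) or three points (on a circumcircle).
The farthest pair is Q–T with squared distance 181. The circle on this segment as diameter has centre (1.5, 1) and r² = 181/4 = 45.25.
Check P: distance² to centre = 18.25 ≤ 45.25, so it lies inside.
All remaining points lie in this disk, and no smaller disk contains both endpoints, so this is the minimum enclosing circle.
Diameter = 2r = 2√(45.25) ≈ 13.454.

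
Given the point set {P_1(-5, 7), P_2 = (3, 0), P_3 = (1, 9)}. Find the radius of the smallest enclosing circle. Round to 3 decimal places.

5.343

Side lengths²: P_1P_2² = 113, P_1P_3² = 40, P_2P_3² = 85.
Since P_1P_2² = 113 < 85 + 40 = 125, the triangle is acute, so the smallest enclosing circle is the circumcircle.
Circumcentre = (-37/58, 227/58), r² = 48025/1682.
r = √(48025/1682) ≈ 5.343.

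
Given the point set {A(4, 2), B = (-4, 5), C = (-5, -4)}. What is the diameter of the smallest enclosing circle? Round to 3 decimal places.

11.158

Side lengths²: AB² = 73, AC² = 117, BC² = 82.
Since AC² = 117 < 82 + 73 = 155, the triangle is acute, so the smallest enclosing circle is the circumcircle.
Circumcentre = (-1.26, 0.14), r² = 31.1272.
Diameter = 2r = 2√(31.1272) ≈ 11.158.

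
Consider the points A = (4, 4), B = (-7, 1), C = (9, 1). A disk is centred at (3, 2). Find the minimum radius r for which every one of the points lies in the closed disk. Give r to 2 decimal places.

10.05

The required radius is the distance from (3, 2) to the farthest point.
Squared distances: 5, 101, 37.
Maximum is 101, attained at B.
r = √101 ≈ 10.05.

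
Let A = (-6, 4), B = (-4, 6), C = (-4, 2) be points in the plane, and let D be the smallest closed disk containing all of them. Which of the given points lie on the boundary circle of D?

Side lengths²: AB² = 8, AC² = 8, BC² = 16.
Since BC² = 16 ≥ 8 + 8 = 16, the angle opposite BC is not acute, so the smallest enclosing circle has BC as diameter.
Centre = midpoint of BC = (-4, 4), r² = 16/4 = 4.
The points at distance exactly r from the centre are A, B, C — 3 points.

A, B, C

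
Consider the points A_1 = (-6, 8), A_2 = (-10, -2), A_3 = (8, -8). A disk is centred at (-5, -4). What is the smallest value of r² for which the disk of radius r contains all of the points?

The required radius is the distance from (-5, -4) to the farthest point.
Squared distances: 145, 29, 185.
Maximum is 185, attained at A_3.

185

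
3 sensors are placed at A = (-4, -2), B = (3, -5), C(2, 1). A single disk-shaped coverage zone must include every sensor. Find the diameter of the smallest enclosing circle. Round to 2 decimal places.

7.97

Side lengths²: AB² = 58, AC² = 45, BC² = 37.
Since AB² = 58 < 45 + 37 = 82, the triangle is acute, so the smallest enclosing circle is the circumcircle.
Circumcentre = (-1/26, -63/26), r² = 5365/338.
Diameter = 2r = 2√(5365/338) ≈ 7.97.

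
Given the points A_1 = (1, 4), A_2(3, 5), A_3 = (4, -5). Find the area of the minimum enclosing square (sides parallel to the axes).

100

The bounding box has width 3 and height 10.
An axis-aligned square enclosing the set must have side ≥ max(width, height).
So the minimum side is max(3, 10) = 10.
Area = 10² = 100.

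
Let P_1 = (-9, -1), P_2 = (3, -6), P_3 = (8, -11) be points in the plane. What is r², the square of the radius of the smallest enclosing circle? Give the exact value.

Side lengths²: P_1P_2² = 169, P_1P_3² = 389, P_2P_3² = 50.
Since P_1P_3² = 389 ≥ 169 + 50 = 219, the angle opposite P_1P_3 is not acute, so the smallest enclosing circle has P_1P_3 as diameter.
Centre = midpoint of P_1P_3 = (-0.5, -6), r² = 389/4 = 97.25.

97.25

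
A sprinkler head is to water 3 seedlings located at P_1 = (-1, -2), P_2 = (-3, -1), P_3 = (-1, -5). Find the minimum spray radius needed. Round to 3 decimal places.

2.236

Side lengths²: P_1P_2² = 5, P_1P_3² = 9, P_2P_3² = 20.
Since P_2P_3² = 20 ≥ 9 + 5 = 14, the angle opposite P_2P_3 is not acute, so the smallest enclosing circle has P_2P_3 as diameter.
Centre = midpoint of P_2P_3 = (-2, -3), r² = 20/4 = 5.
r = √5 ≈ 2.236.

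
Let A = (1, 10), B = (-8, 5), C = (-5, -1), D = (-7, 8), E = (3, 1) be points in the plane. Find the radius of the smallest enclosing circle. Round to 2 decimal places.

A smallest enclosing disk is always determined by at most three of the input points on its boundary.
The farthest pair is A–C with squared distance 157. The circle on this segment as diameter has centre (-2, 4.5) and r² = 157/4 = 39.25.
Check B: distance² to centre = 36.25 ≤ 39.25, so it lies inside.
All remaining points lie in this disk, and no smaller disk contains both endpoints, so this is the minimum enclosing circle.
r = √(39.25) ≈ 6.26.

6.26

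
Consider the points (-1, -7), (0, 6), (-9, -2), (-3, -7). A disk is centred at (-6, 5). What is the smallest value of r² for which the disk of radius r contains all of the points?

The required radius is the distance from (-6, 5) to the farthest point.
Squared distances: 169, 37, 58, 153.
Maximum is 169, attained at (-1, -7).

169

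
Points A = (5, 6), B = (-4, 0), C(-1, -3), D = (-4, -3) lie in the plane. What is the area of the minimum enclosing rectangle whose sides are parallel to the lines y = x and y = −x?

In coordinates u = x + y, v = x − y the rectangle is axis-aligned; the map (x,y)→(u,v) scales areas by 2.
u-values: 11, -4, -4, -7; range = 11 − (-7) = 18.
v-values: -1, -4, 2, -1; range = 2 − (-4) = 6.
Area = (18 × 6) / 2 = 54.

54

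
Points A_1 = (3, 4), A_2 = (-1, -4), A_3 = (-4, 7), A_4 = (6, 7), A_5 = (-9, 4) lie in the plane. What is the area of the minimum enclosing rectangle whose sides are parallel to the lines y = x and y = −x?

In coordinates u = x + y, v = x − y the rectangle is axis-aligned; the map (x,y)→(u,v) scales areas by 2.
u-values: 7, -5, 3, 13, -5; range = 13 − (-5) = 18.
v-values: -1, 3, -11, -1, -13; range = 3 − (-13) = 16.
Area = (18 × 16) / 2 = 144.

144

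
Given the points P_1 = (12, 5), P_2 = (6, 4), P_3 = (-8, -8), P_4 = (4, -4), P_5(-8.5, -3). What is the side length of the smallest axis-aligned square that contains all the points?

20.5

The bounding box has width 20.5 and height 13.
An axis-aligned square enclosing the set must have side ≥ max(width, height).
So the minimum side is max(20.5, 13) = 20.5.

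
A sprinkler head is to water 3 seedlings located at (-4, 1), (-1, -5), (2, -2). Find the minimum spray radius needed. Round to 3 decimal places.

Call the three points A, B, C in the order given.
Side lengths²: AB² = 45, AC² = 45, BC² = 18.
Since AC² = 45 < 45 + 18 = 63, the triangle is acute, so the smallest enclosing circle is the circumcircle.
Circumcentre = (-1.5, -1.5), r² = 12.5.
r = √(12.5) ≈ 3.536.

3.536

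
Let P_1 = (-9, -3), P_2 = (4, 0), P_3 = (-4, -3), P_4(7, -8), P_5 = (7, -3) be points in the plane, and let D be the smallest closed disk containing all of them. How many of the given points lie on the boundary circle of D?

The farthest pair is P_1–P_4 with squared distance 281. The circle on this segment as diameter has centre (-1, -5.5) and r² = 281/4 = 70.25.
Check P_2: distance² to centre = 55.25 ≤ 70.25, so it lies inside.
All remaining points lie in this disk, and no smaller disk contains both endpoints, so this is the minimum enclosing circle.
The points at distance exactly r from the centre are P_1, P_4, P_5 — 3 points.

3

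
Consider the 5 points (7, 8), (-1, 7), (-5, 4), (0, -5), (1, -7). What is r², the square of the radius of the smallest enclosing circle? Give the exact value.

22765/338

By Welzl's lemma the MEC is supported by two points (diametrically opposite) or three points (on a circumcircle).
The minimum enclosing circle is determined by three boundary points: (7, 8), (-5, 4), (1, -7).
Their circumcentre is (69/26, 27/26) with r² = 22765/338.
The farthest remaining point (-1, 7) is at distance² 16525/338 ≤ 22765/338.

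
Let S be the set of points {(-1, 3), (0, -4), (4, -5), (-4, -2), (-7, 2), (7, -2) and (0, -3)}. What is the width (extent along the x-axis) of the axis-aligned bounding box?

max x = 7, min x = -7, so width = 14.

14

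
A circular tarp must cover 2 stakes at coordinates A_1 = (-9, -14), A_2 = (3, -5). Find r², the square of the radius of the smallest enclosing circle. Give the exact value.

56.25

The smallest circle enclosing two points has them as diameter endpoints.
Centre = midpoint = (-3, -9.5); r² = |A_1A_2|²/4 = 225/4 = 56.25.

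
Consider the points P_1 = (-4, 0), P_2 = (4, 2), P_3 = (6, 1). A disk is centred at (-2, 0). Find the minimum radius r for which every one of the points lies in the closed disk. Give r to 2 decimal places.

The required radius is the distance from (-2, 0) to the farthest point.
Squared distances: 4, 40, 65.
Maximum is 65, attained at P_3.
r = √65 ≈ 8.06.

8.06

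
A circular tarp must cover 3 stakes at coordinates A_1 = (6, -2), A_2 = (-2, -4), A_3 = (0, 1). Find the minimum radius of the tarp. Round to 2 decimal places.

Side lengths²: A_1A_2² = 68, A_1A_3² = 45, A_2A_3² = 29.
Since A_1A_2² = 68 < 45 + 29 = 74, the triangle is acute, so the smallest enclosing circle is the circumcircle.
Circumcentre = (23/12, -8/3), r² = 2465/144.
r = √(2465/144) ≈ 4.14.

4.14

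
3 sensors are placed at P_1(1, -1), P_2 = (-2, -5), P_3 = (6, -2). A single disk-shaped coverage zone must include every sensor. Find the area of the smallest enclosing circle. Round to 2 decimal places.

Side lengths²: P_1P_2² = 25, P_1P_3² = 26, P_2P_3² = 73.
Since P_2P_3² = 73 ≥ 26 + 25 = 51, the angle opposite P_2P_3 is not acute, so the smallest enclosing circle has P_2P_3 as diameter.
Centre = midpoint of P_2P_3 = (2, -3.5), r² = 73/4 = 18.25.
Area = π·r² = π·18.25 ≈ 57.33.

57.33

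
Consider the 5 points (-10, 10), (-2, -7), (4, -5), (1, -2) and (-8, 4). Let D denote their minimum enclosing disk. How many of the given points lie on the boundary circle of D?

2

A smallest enclosing disk is always determined by at most three of the input points on its boundary.
The farthest pair is (-10, 10)–(4, -5) with squared distance 421. The circle on this segment as diameter has centre (-3, 2.5) and r² = 421/4 = 105.25.
Check (-2, -7): distance² to centre = 91.25 ≤ 105.25, so it lies inside.
All remaining points lie in this disk, and no smaller disk contains both endpoints, so this is the minimum enclosing circle.
The points at distance exactly r from the centre are (-10, 10), (4, -5) — 2 points.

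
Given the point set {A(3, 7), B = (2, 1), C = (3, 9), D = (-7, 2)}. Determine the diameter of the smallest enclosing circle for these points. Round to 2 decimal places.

The farthest pair is C–D with squared distance 149. The circle on this segment as diameter has centre (-2, 5.5) and r² = 149/4 = 37.25.
Check A: distance² to centre = 27.25 ≤ 37.25, so it lies inside.
All remaining points lie in this disk, and no smaller disk contains both endpoints, so this is the minimum enclosing circle.
Diameter = 2r = 2√(37.25) ≈ 12.21.

12.21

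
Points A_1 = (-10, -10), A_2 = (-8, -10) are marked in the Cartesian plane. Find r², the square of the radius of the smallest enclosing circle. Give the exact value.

1

The smallest circle enclosing two points has them as diameter endpoints.
Centre = midpoint = (-9, -10); r² = |A_1A_2|²/4 = 4/4 = 1.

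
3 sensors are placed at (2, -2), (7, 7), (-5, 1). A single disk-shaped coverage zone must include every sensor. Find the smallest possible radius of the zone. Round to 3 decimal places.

Call the three points A, B, C in the order given.
Side lengths²: AB² = 106, AC² = 58, BC² = 180.
Since BC² = 180 ≥ 106 + 58 = 164, the angle opposite BC is not acute, so the smallest enclosing circle has BC as diameter.
Centre = midpoint of BC = (1, 4), r² = 180/4 = 45.
r = √45 ≈ 6.708.

6.708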